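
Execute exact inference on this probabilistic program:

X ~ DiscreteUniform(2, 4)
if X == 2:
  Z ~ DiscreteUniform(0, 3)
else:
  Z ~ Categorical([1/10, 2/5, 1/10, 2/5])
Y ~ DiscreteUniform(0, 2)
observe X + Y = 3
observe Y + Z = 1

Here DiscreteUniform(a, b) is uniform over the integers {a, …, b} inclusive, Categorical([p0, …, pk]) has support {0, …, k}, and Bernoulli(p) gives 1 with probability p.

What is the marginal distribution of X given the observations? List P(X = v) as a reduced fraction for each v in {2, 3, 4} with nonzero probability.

P(X=2) = 5/13, P(X=3) = 8/13

Enumerate traces; 2 have nonzero weight after conditioning:
  (X=2, Z=0, Y=1) weight 1/36
  (X=3, Z=1, Y=0) weight 2/45
Group by X:
  weight(X=2) = 1/36
  weight(X=3) = 2/45
Total weight = 1/36 + 2/45 = 13/180
P(X=2 | obs) = 1/36 / 13/180 = 5/13
P(X=3 | obs) = 2/45 / 13/180 = 8/13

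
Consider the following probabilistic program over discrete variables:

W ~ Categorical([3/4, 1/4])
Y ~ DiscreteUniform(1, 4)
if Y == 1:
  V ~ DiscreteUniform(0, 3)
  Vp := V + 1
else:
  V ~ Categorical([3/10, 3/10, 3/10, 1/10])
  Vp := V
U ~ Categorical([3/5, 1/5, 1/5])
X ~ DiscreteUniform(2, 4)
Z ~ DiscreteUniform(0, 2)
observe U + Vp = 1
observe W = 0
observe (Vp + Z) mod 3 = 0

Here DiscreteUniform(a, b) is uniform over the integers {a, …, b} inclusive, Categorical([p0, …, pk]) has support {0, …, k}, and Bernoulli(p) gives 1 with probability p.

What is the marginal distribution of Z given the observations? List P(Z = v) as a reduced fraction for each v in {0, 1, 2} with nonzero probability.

P(Z=0) = 6/29, P(Z=2) = 23/29

Enumerate traces; 21 have nonzero weight after conditioning:
  (W=0, Y=1, V=0, U=0, X=2, Z=2) weight 1/320
  (W=0, Y=1, V=0, U=0, X=3, Z=2) weight 1/320
  (W=0, Y=1, V=0, U=0, X=4, Z=2) weight 1/320
  (W=0, Y=2, V=0, U=1, X=2, Z=0) weight 1/800
  (W=0, Y=2, V=0, U=1, X=3, Z=0) weight 1/800
  (W=0, Y=2, V=0, U=1, X=4, Z=0) weight 1/800
  (W=0, Y=2, V=1, U=0, X=2, Z=2) weight 3/800
  (W=0, Y=2, V=1, U=0, X=3, Z=2) weight 3/800
  … 13 more
Group by Z:
  weight(Z=0) = 9/800
  weight(Z=2) = 69/1600
Total weight = 9/800 + 69/1600 = 87/1600
P(Z=0 | obs) = 9/800 / 87/1600 = 6/29
P(Z=2 | obs) = 69/1600 / 87/1600 = 23/29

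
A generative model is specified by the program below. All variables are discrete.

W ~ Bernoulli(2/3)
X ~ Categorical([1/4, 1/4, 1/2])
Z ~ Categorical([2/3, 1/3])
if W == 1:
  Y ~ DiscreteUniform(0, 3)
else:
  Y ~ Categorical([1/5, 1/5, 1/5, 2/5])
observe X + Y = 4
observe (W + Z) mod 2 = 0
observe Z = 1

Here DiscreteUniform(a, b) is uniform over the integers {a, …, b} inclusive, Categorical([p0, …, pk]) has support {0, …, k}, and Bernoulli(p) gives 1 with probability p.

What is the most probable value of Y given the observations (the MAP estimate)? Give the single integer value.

Enumerate traces; 2 have nonzero weight after conditioning:
  (W=1, X=1, Z=1, Y=3) weight 1/72
  (W=1, X=2, Z=1, Y=2) weight 1/36
Group by Y:
  weight(Y=2) = 1/36
  weight(Y=3) = 1/72
Total weight = 1/36 + 1/72 = 1/24
P(Y=2 | obs) = 1/36 / 1/24 = 2/3
P(Y=3 | obs) = 1/72 / 1/24 = 1/3
argmax = 2

argmax_v P(Y = v | obs) = 2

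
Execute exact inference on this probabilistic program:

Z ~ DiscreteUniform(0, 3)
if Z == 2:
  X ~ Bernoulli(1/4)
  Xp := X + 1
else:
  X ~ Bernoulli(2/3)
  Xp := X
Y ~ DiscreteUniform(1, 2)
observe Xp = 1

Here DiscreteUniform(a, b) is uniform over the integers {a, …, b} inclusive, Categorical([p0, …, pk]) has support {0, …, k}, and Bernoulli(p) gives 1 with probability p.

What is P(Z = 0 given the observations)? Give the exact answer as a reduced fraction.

P(Z = 0 | obs) = 8/33

Enumerate traces; 8 have nonzero weight after conditioning:
  (Z=0, X=1, Y=1) weight 1/12
  (Z=0, X=1, Y=2) weight 1/12
  (Z=1, X=1, Y=1) weight 1/12
  (Z=1, X=1, Y=2) weight 1/12
  (Z=2, X=0, Y=1) weight 3/32
  (Z=2, X=0, Y=2) weight 3/32
  (Z=3, X=1, Y=1) weight 1/12
  (Z=3, X=1, Y=2) weight 1/12
Group by Z:
  weight(Z=0) = 1/6
  weight(Z=1) = 1/6
  weight(Z=2) = 3/16
  weight(Z=3) = 1/6
Total weight = 1/6 + 1/6 + 3/16 + 1/6 = 11/16
P(Z=0 | obs) = 1/6 / 11/16 = 8/33
P(Z=1 | obs) = 1/6 / 11/16 = 8/33
P(Z=2 | obs) = 3/16 / 11/16 = 3/11
P(Z=3 | obs) = 1/6 / 11/16 = 8/33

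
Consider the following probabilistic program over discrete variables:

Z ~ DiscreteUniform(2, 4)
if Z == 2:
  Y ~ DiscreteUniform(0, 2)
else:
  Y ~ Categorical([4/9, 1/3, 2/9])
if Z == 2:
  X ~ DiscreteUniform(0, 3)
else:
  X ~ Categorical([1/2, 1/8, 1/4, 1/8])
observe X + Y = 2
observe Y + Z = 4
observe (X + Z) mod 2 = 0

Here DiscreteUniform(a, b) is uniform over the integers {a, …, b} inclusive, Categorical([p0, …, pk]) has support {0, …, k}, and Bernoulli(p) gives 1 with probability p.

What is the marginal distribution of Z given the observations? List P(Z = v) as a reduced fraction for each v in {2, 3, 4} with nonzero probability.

P(Z=2) = 6/17, P(Z=3) = 3/17, P(Z=4) = 8/17

Enumerate traces; 3 have nonzero weight after conditioning:
  (Z=2, Y=2, X=0) weight 1/36
  (Z=3, Y=1, X=1) weight 1/72
  (Z=4, Y=0, X=2) weight 1/27
Group by Z:
  weight(Z=2) = 1/36
  weight(Z=3) = 1/72
  weight(Z=4) = 1/27
Total weight = 1/36 + 1/72 + 1/27 = 17/216
P(Z=2 | obs) = 1/36 / 17/216 = 6/17
P(Z=3 | obs) = 1/72 / 17/216 = 3/17
P(Z=4 | obs) = 1/27 / 17/216 = 8/17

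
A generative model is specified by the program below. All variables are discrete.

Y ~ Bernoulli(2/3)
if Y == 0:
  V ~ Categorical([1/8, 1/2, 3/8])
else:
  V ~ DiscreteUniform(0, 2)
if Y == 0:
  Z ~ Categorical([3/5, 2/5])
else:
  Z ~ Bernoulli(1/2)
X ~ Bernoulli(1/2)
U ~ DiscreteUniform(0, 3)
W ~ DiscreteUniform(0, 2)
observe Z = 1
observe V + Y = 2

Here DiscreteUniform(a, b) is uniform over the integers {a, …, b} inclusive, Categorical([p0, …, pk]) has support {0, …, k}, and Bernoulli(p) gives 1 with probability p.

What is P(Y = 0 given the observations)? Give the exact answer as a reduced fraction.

Enumerate traces; 48 have nonzero weight after conditioning:
  (Y=0, V=2, Z=1, X=0, U=0, W=0) weight 1/480
  (Y=0, V=2, Z=1, X=0, U=0, W=1) weight 1/480
  (Y=0, V=2, Z=1, X=0, U=0, W=2) weight 1/480
  (Y=0, V=2, Z=1, X=0, U=1, W=0) weight 1/480
  (Y=0, V=2, Z=1, X=0, U=1, W=1) weight 1/480
  (Y=0, V=2, Z=1, X=0, U=1, W=2) weight 1/480
  (Y=0, V=2, Z=1, X=0, U=2, W=0) weight 1/480
  (Y=0, V=2, Z=1, X=0, U=2, W=1) weight 1/480
  (Y=1, V=1, Z=1, X=0, U=0, W=0) weight 1/216
  … 39 more
Group by Y:
  weight(Y=0) = 1/20
  weight(Y=1) = 1/9
Total weight = 1/20 + 1/9 = 29/180
P(Y=0 | obs) = 1/20 / 29/180 = 9/29
P(Y=1 | obs) = 1/9 / 29/180 = 20/29

P(Y = 0 | obs) = 9/29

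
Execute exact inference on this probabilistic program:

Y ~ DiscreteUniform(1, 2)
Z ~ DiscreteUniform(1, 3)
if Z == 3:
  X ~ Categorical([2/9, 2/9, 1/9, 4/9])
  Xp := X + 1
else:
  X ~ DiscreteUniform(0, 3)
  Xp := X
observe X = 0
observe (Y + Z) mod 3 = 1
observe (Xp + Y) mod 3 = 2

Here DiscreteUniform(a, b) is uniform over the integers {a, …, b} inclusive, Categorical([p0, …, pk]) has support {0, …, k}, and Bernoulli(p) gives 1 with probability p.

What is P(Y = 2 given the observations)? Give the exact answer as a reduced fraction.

P(Y = 2 | obs) = 9/17

Enumerate traces; 2 have nonzero weight after conditioning:
  (Y=1, Z=3, X=0) weight 1/27
  (Y=2, Z=2, X=0) weight 1/24
Group by Y:
  weight(Y=1) = 1/27
  weight(Y=2) = 1/24
Total weight = 1/27 + 1/24 = 17/216
P(Y=1 | obs) = 1/27 / 17/216 = 8/17
P(Y=2 | obs) = 1/24 / 17/216 = 9/17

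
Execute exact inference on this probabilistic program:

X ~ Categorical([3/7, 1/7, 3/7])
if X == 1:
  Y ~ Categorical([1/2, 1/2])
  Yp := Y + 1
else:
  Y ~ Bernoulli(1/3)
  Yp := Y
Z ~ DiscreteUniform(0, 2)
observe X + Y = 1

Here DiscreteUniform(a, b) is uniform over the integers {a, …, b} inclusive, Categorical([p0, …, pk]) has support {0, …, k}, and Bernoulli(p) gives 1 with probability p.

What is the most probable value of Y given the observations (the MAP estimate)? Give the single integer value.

Enumerate traces; 6 have nonzero weight after conditioning:
  (X=0, Y=1, Z=0) weight 1/21
  (X=0, Y=1, Z=1) weight 1/21
  (X=0, Y=1, Z=2) weight 1/21
  (X=1, Y=0, Z=0) weight 1/42
  (X=1, Y=0, Z=1) weight 1/42
  (X=1, Y=0, Z=2) weight 1/42
Group by Y:
  weight(Y=0) = 1/14
  weight(Y=1) = 1/7
Total weight = 1/14 + 1/7 = 3/14
P(Y=0 | obs) = 1/14 / 3/14 = 1/3
P(Y=1 | obs) = 1/7 / 3/14 = 2/3
argmax = 1

argmax_v P(Y = v | obs) = 1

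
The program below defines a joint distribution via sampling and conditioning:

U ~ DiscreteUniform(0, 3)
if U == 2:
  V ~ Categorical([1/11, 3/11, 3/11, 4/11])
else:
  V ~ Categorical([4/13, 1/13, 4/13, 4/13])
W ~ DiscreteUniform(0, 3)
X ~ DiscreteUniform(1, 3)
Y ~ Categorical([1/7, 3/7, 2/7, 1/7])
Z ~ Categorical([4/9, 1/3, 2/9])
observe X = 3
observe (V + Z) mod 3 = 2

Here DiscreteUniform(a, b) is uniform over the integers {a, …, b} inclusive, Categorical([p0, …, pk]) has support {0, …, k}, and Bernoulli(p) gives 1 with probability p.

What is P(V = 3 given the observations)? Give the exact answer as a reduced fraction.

Enumerate traces; 256 have nonzero weight after conditioning:
  (U=0, V=0, W=0, X=3, Y=0, Z=2) weight 1/4914
  (U=0, V=0, W=0, X=3, Y=1, Z=2) weight 1/1638
  (U=0, V=0, W=0, X=3, Y=2, Z=2) weight 1/2457
  (U=0, V=0, W=0, X=3, Y=3, Z=2) weight 1/4914
  (U=0, V=0, W=1, X=3, Y=0, Z=2) weight 1/4914
  (U=0, V=0, W=1, X=3, Y=1, Z=2) weight 1/1638
  (U=0, V=0, W=1, X=3, Y=2, Z=2) weight 1/2457
  (U=0, V=0, W=1, X=3, Y=3, Z=2) weight 1/4914
  (U=0, V=1, W=0, X=3, Y=0, Z=1) weight 1/13104
  (U=0, V=2, W=0, X=3, Y=0, Z=0) weight 1/2457
  … 246 more
Group by V:
  weight(V=0) = 145/7722
  weight(V=1) = 2/143
  weight(V=2) = 19/429
  weight(V=3) = 92/3861
Total weight = 145/7722 + 2/143 + 19/429 + 92/3861 = 779/7722
P(V=0 | obs) = 145/7722 / 779/7722 = 145/779
P(V=1 | obs) = 2/143 / 779/7722 = 108/779
P(V=2 | obs) = 19/429 / 779/7722 = 18/41
P(V=3 | obs) = 92/3861 / 779/7722 = 184/779

P(V = 3 | obs) = 184/779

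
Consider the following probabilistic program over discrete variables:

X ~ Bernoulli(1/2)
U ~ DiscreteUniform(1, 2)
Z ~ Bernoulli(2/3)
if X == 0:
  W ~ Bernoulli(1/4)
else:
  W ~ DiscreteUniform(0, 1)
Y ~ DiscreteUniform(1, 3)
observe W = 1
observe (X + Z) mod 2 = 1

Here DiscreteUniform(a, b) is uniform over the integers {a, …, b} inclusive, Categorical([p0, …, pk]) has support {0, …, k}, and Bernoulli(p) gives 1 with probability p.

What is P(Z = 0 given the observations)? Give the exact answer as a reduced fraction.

P(Z = 0 | obs) = 1/2

Enumerate traces; 12 have nonzero weight after conditioning:
  (X=0, U=1, Z=1, W=1, Y=1) weight 1/72
  (X=0, U=1, Z=1, W=1, Y=2) weight 1/72
  (X=0, U=1, Z=1, W=1, Y=3) weight 1/72
  (X=0, U=2, Z=1, W=1, Y=1) weight 1/72
  (X=0, U=2, Z=1, W=1, Y=2) weight 1/72
  (X=0, U=2, Z=1, W=1, Y=3) weight 1/72
  (X=1, U=1, Z=0, W=1, Y=1) weight 1/72
  (X=1, U=1, Z=0, W=1, Y=2) weight 1/72
  … 4 more
Group by Z:
  weight(Z=0) = 1/12
  weight(Z=1) = 1/12
Total weight = 1/12 + 1/12 = 1/6
P(Z=0 | obs) = 1/12 / 1/6 = 1/2
P(Z=1 | obs) = 1/12 / 1/6 = 1/2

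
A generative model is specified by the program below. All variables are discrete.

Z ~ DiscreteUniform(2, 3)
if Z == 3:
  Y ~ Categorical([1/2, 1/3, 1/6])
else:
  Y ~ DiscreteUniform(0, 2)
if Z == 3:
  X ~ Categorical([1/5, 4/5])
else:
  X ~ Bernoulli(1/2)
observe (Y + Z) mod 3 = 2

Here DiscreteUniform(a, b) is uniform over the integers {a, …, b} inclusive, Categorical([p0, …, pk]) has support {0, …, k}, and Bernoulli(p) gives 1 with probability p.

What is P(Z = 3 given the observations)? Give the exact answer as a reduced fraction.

Enumerate traces; 4 have nonzero weight after conditioning:
  (Z=2, Y=0, X=0) weight 1/12
  (Z=2, Y=0, X=1) weight 1/12
  (Z=3, Y=2, X=0) weight 1/60
  (Z=3, Y=2, X=1) weight 1/15
Group by Z:
  weight(Z=2) = 1/6
  weight(Z=3) = 1/12
Total weight = 1/6 + 1/12 = 1/4
P(Z=2 | obs) = 1/6 / 1/4 = 2/3
P(Z=3 | obs) = 1/12 / 1/4 = 1/3

P(Z = 3 | obs) = 1/3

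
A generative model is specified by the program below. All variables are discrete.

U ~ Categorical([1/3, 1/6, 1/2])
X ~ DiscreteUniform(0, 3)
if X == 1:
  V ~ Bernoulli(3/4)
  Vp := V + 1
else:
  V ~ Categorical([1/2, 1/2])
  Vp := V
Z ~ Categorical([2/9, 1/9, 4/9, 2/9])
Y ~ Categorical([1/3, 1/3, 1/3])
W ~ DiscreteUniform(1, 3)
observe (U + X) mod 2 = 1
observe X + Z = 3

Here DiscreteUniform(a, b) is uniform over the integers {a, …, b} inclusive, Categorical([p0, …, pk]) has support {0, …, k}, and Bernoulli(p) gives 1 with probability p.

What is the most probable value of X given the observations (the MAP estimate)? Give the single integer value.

Enumerate traces; 108 have nonzero weight after conditioning:
  (U=0, X=1, V=0, Z=2, Y=0, W=1) weight 1/972
  (U=0, X=1, V=0, Z=2, Y=0, W=2) weight 1/972
  (U=0, X=1, V=0, Z=2, Y=0, W=3) weight 1/972
  (U=0, X=1, V=0, Z=2, Y=1, W=1) weight 1/972
  (U=0, X=1, V=0, Z=2, Y=1, W=2) weight 1/972
  (U=0, X=1, V=0, Z=2, Y=1, W=3) weight 1/972
  (U=0, X=1, V=0, Z=2, Y=2, W=1) weight 1/972
  (U=0, X=1, V=0, Z=2, Y=2, W=2) weight 1/972
  (U=0, X=3, V=0, Z=0, Y=0, W=1) weight 1/972
  (U=1, X=0, V=0, Z=3, Y=0, W=1) weight 1/1944
  … 98 more
Group by X:
  weight(X=0) = 1/108
  weight(X=1) = 5/54
  weight(X=2) = 1/216
  weight(X=3) = 5/108
Total weight = 1/108 + 5/54 + 1/216 + 5/108 = 11/72
P(X=0 | obs) = 1/108 / 11/72 = 2/33
P(X=1 | obs) = 5/54 / 11/72 = 20/33
P(X=2 | obs) = 1/216 / 11/72 = 1/33
P(X=3 | obs) = 5/108 / 11/72 = 10/33
argmax = 1

argmax_v P(X = v | obs) = 1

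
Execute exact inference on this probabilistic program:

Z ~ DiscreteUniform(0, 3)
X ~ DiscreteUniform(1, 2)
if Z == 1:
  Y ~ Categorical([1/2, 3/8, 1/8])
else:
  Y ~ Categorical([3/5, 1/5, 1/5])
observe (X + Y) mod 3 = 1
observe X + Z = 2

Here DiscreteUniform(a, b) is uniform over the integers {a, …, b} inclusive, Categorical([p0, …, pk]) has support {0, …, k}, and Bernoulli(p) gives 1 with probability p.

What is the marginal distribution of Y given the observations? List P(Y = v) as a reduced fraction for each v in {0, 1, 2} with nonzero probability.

Enumerate traces; 2 have nonzero weight after conditioning:
  (Z=0, X=2, Y=2) weight 1/40
  (Z=1, X=1, Y=0) weight 1/16
Group by Y:
  weight(Y=0) = 1/16
  weight(Y=2) = 1/40
Total weight = 1/16 + 1/40 = 7/80
P(Y=0 | obs) = 1/16 / 7/80 = 5/7
P(Y=2 | obs) = 1/40 / 7/80 = 2/7

P(Y=0) = 5/7, P(Y=2) = 2/7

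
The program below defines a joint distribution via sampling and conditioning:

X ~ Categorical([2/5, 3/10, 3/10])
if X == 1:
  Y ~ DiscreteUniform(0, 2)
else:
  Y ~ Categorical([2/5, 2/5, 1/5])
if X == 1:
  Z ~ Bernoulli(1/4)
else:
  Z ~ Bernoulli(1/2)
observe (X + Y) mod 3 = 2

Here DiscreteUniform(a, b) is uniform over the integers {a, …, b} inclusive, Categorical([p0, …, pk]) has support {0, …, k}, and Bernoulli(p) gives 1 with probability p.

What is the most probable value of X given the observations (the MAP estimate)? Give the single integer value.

argmax_v P(X = v | obs) = 2

Enumerate traces; 6 have nonzero weight after conditioning:
  (X=0, Y=2, Z=0) weight 1/25
  (X=0, Y=2, Z=1) weight 1/25
  (X=1, Y=1, Z=0) weight 3/40
  (X=1, Y=1, Z=1) weight 1/40
  (X=2, Y=0, Z=0) weight 3/50
  (X=2, Y=0, Z=1) weight 3/50
Group by X:
  weight(X=0) = 2/25
  weight(X=1) = 1/10
  weight(X=2) = 3/25
Total weight = 2/25 + 1/10 + 3/25 = 3/10
P(X=0 | obs) = 2/25 / 3/10 = 4/15
P(X=1 | obs) = 1/10 / 3/10 = 1/3
P(X=2 | obs) = 3/25 / 3/10 = 2/5
argmax = 2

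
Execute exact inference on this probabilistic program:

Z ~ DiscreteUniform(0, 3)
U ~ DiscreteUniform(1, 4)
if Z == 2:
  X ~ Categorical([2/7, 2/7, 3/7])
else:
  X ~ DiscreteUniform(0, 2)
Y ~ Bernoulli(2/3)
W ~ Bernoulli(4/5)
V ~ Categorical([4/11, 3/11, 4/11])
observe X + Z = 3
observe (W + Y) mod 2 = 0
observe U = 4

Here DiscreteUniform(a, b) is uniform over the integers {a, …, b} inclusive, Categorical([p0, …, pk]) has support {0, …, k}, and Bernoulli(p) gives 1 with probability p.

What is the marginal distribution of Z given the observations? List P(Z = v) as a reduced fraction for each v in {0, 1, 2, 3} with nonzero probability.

Enumerate traces; 18 have nonzero weight after conditioning:
  (Z=1, U=4, X=2, Y=0, W=0, V=0) weight 1/1980
  (Z=1, U=4, X=2, Y=0, W=0, V=1) weight 1/2640
  (Z=1, U=4, X=2, Y=0, W=0, V=2) weight 1/1980
  (Z=1, U=4, X=2, Y=1, W=1, V=0) weight 2/495
  (Z=1, U=4, X=2, Y=1, W=1, V=1) weight 1/330
  (Z=1, U=4, X=2, Y=1, W=1, V=2) weight 2/495
  (Z=2, U=4, X=1, Y=0, W=0, V=0) weight 1/2310
  (Z=2, U=4, X=1, Y=0, W=0, V=1) weight 1/3080
  (Z=3, U=4, X=0, Y=0, W=0, V=0) weight 1/1980
  … 9 more
Group by Z:
  weight(Z=1) = 1/80
  weight(Z=2) = 3/280
  weight(Z=3) = 1/80
Total weight = 1/80 + 3/280 + 1/80 = 1/28
P(Z=1 | obs) = 1/80 / 1/28 = 7/20
P(Z=2 | obs) = 3/280 / 1/28 = 3/10
P(Z=3 | obs) = 1/80 / 1/28 = 7/20

P(Z=1) = 7/20, P(Z=2) = 3/10, P(Z=3) = 7/20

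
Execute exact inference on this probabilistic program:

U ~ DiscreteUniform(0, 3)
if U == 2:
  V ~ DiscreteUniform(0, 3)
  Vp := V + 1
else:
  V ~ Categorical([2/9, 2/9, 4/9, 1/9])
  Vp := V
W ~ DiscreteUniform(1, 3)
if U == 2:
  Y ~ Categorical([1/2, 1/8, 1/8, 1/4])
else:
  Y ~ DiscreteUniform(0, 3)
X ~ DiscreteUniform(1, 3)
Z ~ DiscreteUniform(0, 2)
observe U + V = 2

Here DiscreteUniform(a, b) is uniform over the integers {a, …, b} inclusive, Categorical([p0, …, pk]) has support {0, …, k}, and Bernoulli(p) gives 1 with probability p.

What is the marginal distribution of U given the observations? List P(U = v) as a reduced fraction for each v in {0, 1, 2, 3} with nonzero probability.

P(U=0) = 16/33, P(U=1) = 8/33, P(U=2) = 3/11

Enumerate traces; 324 have nonzero weight after conditioning:
  (U=0, V=2, W=1, Y=0, X=1, Z=0) weight 1/972
  (U=0, V=2, W=1, Y=0, X=1, Z=1) weight 1/972
  (U=0, V=2, W=1, Y=0, X=1, Z=2) weight 1/972
  (U=0, V=2, W=1, Y=0, X=2, Z=0) weight 1/972
  (U=0, V=2, W=1, Y=0, X=2, Z=1) weight 1/972
  (U=0, V=2, W=1, Y=0, X=2, Z=2) weight 1/972
  (U=0, V=2, W=1, Y=0, X=3, Z=0) weight 1/972
  (U=0, V=2, W=1, Y=0, X=3, Z=1) weight 1/972
  (U=1, V=1, W=1, Y=0, X=1, Z=0) weight 1/1944
  (U=2, V=0, W=1, Y=0, X=1, Z=0) weight 1/864
  … 314 more
Group by U:
  weight(U=0) = 1/9
  weight(U=1) = 1/18
  weight(U=2) = 1/16
Total weight = 1/9 + 1/18 + 1/16 = 11/48
P(U=0 | obs) = 1/9 / 11/48 = 16/33
P(U=1 | obs) = 1/18 / 11/48 = 8/33
P(U=2 | obs) = 1/16 / 11/48 = 3/11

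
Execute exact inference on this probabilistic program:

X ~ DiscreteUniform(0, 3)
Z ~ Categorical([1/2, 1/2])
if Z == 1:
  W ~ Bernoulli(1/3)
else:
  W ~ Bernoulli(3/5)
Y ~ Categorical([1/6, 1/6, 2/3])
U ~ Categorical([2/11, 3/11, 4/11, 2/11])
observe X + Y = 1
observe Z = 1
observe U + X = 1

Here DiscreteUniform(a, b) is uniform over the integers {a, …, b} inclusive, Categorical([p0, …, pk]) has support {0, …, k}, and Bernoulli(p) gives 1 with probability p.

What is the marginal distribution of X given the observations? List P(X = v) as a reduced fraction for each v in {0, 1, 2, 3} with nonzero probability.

Enumerate traces; 4 have nonzero weight after conditioning:
  (X=0, Z=1, W=0, Y=1, U=1) weight 1/264
  (X=0, Z=1, W=1, Y=1, U=1) weight 1/528
  (X=1, Z=1, W=0, Y=0, U=0) weight 1/396
  (X=1, Z=1, W=1, Y=0, U=0) weight 1/792
Group by X:
  weight(X=0) = 1/176
  weight(X=1) = 1/264
Total weight = 1/176 + 1/264 = 5/528
P(X=0 | obs) = 1/176 / 5/528 = 3/5
P(X=1 | obs) = 1/264 / 5/528 = 2/5

P(X=0) = 3/5, P(X=1) = 2/5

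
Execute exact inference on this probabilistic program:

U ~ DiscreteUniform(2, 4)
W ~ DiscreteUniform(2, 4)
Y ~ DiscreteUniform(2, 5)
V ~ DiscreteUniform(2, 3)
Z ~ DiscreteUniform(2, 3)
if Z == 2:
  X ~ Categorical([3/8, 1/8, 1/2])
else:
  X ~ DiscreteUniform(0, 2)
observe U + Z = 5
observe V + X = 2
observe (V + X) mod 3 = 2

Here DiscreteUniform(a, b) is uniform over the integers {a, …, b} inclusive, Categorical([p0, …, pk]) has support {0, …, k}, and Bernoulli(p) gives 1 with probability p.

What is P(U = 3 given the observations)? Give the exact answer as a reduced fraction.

P(U = 3 | obs) = 9/17

Enumerate traces; 24 have nonzero weight after conditioning:
  (U=2, W=2, Y=2, V=2, Z=3, X=0) weight 1/432
  (U=2, W=2, Y=3, V=2, Z=3, X=0) weight 1/432
  (U=2, W=2, Y=4, V=2, Z=3, X=0) weight 1/432
  (U=2, W=2, Y=5, V=2, Z=3, X=0) weight 1/432
  (U=2, W=3, Y=2, V=2, Z=3, X=0) weight 1/432
  (U=2, W=3, Y=3, V=2, Z=3, X=0) weight 1/432
  (U=2, W=3, Y=4, V=2, Z=3, X=0) weight 1/432
  (U=2, W=3, Y=5, V=2, Z=3, X=0) weight 1/432
  (U=3, W=2, Y=2, V=2, Z=2, X=0) weight 1/384
  … 15 more
Group by U:
  weight(U=2) = 1/36
  weight(U=3) = 1/32
Total weight = 1/36 + 1/32 = 17/288
P(U=2 | obs) = 1/36 / 17/288 = 8/17
P(U=3 | obs) = 1/32 / 17/288 = 9/17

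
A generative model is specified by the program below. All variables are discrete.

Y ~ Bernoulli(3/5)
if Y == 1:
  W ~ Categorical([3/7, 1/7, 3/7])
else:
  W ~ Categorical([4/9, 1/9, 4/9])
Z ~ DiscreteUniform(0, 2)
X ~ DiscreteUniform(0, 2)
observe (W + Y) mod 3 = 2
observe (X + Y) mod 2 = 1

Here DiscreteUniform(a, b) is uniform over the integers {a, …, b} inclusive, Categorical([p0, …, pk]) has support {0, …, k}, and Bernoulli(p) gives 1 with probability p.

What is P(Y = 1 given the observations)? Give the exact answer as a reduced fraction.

Enumerate traces; 9 have nonzero weight after conditioning:
  (Y=0, W=2, Z=0, X=1) weight 8/405
  (Y=0, W=2, Z=1, X=1) weight 8/405
  (Y=0, W=2, Z=2, X=1) weight 8/405
  (Y=1, W=1, Z=0, X=0) weight 1/105
  (Y=1, W=1, Z=0, X=2) weight 1/105
  (Y=1, W=1, Z=1, X=0) weight 1/105
  (Y=1, W=1, Z=1, X=2) weight 1/105
  (Y=1, W=1, Z=2, X=0) weight 1/105
  … 1 more
Group by Y:
  weight(Y=0) = 8/135
  weight(Y=1) = 2/35
Total weight = 8/135 + 2/35 = 22/189
P(Y=0 | obs) = 8/135 / 22/189 = 28/55
P(Y=1 | obs) = 2/35 / 22/189 = 27/55

P(Y = 1 | obs) = 27/55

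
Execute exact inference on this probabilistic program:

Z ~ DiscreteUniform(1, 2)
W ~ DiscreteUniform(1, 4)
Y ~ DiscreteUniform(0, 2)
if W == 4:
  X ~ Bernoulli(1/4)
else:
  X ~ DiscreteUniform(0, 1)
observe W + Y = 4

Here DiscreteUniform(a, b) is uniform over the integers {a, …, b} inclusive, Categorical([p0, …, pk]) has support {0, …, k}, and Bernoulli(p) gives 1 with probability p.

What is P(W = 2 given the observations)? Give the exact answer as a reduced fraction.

P(W = 2 | obs) = 1/3

Enumerate traces; 12 have nonzero weight after conditioning:
  (Z=1, W=2, Y=2, X=0) weight 1/48
  (Z=1, W=2, Y=2, X=1) weight 1/48
  (Z=1, W=3, Y=1, X=0) weight 1/48
  (Z=1, W=3, Y=1, X=1) weight 1/48
  (Z=1, W=4, Y=0, X=0) weight 1/32
  (Z=1, W=4, Y=0, X=1) weight 1/96
  (Z=2, W=2, Y=2, X=0) weight 1/48
  (Z=2, W=2, Y=2, X=1) weight 1/48
  … 4 more
Group by W:
  weight(W=2) = 1/12
  weight(W=3) = 1/12
  weight(W=4) = 1/12
Total weight = 1/12 + 1/12 + 1/12 = 1/4
P(W=2 | obs) = 1/12 / 1/4 = 1/3
P(W=3 | obs) = 1/12 / 1/4 = 1/3
P(W=4 | obs) = 1/12 / 1/4 = 1/3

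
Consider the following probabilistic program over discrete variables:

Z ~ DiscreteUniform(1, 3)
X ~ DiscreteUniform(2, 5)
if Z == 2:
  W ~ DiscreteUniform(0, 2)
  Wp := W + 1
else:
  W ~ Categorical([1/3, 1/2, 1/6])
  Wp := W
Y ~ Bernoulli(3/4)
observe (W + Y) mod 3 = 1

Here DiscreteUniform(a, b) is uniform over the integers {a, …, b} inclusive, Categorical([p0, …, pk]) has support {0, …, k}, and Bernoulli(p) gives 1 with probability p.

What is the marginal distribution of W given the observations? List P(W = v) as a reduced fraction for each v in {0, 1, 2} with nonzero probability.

Enumerate traces; 24 have nonzero weight after conditioning:
  (Z=1, X=2, W=0, Y=1) weight 1/48
  (Z=1, X=2, W=1, Y=0) weight 1/96
  (Z=1, X=3, W=0, Y=1) weight 1/48
  (Z=1, X=3, W=1, Y=0) weight 1/96
  (Z=1, X=4, W=0, Y=1) weight 1/48
  (Z=1, X=4, W=1, Y=0) weight 1/96
  (Z=1, X=5, W=0, Y=1) weight 1/48
  (Z=1, X=5, W=1, Y=0) weight 1/96
  … 16 more
Group by W:
  weight(W=0) = 1/4
  weight(W=1) = 1/9
Total weight = 1/4 + 1/9 = 13/36
P(W=0 | obs) = 1/4 / 13/36 = 9/13
P(W=1 | obs) = 1/9 / 13/36 = 4/13

P(W=0) = 9/13, P(W=1) = 4/13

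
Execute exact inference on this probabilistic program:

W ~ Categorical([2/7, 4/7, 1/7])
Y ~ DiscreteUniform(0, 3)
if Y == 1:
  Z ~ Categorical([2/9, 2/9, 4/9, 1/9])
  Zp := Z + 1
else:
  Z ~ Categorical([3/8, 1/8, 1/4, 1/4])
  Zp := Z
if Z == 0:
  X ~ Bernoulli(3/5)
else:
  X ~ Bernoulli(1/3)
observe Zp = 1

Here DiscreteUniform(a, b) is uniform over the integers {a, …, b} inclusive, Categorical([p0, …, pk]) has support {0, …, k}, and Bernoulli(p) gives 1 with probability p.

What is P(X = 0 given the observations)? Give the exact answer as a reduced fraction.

P(X = 0 | obs) = 122/215

Enumerate traces; 24 have nonzero weight after conditioning:
  (W=0, Y=0, Z=1, X=0) weight 1/168
  (W=0, Y=0, Z=1, X=1) weight 1/336
  (W=0, Y=1, Z=0, X=0) weight 2/315
  (W=0, Y=1, Z=0, X=1) weight 1/105
  (W=0, Y=2, Z=1, X=0) weight 1/168
  (W=0, Y=2, Z=1, X=1) weight 1/336
  (W=0, Y=3, Z=1, X=0) weight 1/168
  (W=0, Y=3, Z=1, X=1) weight 1/336
  … 16 more
Group by X:
  weight(X=0) = 61/720
  weight(X=1) = 31/480
Total weight = 61/720 + 31/480 = 43/288
P(X=0 | obs) = 61/720 / 43/288 = 122/215
P(X=1 | obs) = 31/480 / 43/288 = 93/215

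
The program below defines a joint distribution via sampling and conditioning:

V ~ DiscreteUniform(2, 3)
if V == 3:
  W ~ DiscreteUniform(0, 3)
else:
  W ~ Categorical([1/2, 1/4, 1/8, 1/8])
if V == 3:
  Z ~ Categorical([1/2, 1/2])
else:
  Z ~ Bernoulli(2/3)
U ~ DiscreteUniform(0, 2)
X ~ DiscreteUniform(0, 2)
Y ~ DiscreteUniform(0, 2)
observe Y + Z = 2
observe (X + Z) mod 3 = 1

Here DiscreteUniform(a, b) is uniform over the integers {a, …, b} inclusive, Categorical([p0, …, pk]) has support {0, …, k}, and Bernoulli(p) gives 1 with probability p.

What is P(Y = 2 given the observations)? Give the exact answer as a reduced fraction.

Enumerate traces; 48 have nonzero weight after conditioning:
  (V=2, W=0, Z=0, U=0, X=1, Y=2) weight 1/324
  (V=2, W=0, Z=0, U=1, X=1, Y=2) weight 1/324
  (V=2, W=0, Z=0, U=2, X=1, Y=2) weight 1/324
  (V=2, W=0, Z=1, U=0, X=0, Y=1) weight 1/162
  (V=2, W=0, Z=1, U=1, X=0, Y=1) weight 1/162
  (V=2, W=0, Z=1, U=2, X=0, Y=1) weight 1/162
  (V=2, W=1, Z=0, U=0, X=1, Y=2) weight 1/648
  (V=2, W=1, Z=0, U=1, X=1, Y=2) weight 1/648
  … 40 more
Group by Y:
  weight(Y=1) = 7/108
  weight(Y=2) = 5/108
Total weight = 7/108 + 5/108 = 1/9
P(Y=1 | obs) = 7/108 / 1/9 = 7/12
P(Y=2 | obs) = 5/108 / 1/9 = 5/12

P(Y = 2 | obs) = 5/12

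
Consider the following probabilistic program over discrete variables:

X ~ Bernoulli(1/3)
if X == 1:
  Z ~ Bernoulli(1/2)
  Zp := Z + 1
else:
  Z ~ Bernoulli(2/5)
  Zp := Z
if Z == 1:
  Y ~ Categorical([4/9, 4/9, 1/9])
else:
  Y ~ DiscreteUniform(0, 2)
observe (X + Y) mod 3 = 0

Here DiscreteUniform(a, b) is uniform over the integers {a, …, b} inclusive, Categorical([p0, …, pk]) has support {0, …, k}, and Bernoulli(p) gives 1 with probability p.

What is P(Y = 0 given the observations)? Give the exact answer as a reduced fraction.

P(Y = 0 | obs) = 17/22

Enumerate traces; 4 have nonzero weight after conditioning:
  (X=0, Z=0, Y=0) weight 2/15
  (X=0, Z=1, Y=0) weight 16/135
  (X=1, Z=0, Y=2) weight 1/18
  (X=1, Z=1, Y=2) weight 1/54
Group by Y:
  weight(Y=0) = 34/135
  weight(Y=2) = 2/27
Total weight = 34/135 + 2/27 = 44/135
P(Y=0 | obs) = 34/135 / 44/135 = 17/22
P(Y=2 | obs) = 2/27 / 44/135 = 5/22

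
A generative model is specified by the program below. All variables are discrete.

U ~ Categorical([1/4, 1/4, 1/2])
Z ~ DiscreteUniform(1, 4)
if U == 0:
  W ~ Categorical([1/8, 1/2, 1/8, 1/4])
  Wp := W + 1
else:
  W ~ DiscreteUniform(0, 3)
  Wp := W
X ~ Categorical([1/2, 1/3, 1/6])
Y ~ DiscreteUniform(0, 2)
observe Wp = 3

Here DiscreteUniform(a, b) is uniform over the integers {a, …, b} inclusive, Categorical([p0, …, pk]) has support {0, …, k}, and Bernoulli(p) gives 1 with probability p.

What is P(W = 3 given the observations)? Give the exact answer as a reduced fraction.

Enumerate traces; 108 have nonzero weight after conditioning:
  (U=0, Z=1, W=2, X=0, Y=0) weight 1/768
  (U=0, Z=1, W=2, X=0, Y=1) weight 1/768
  (U=0, Z=1, W=2, X=0, Y=2) weight 1/768
  (U=0, Z=1, W=2, X=1, Y=0) weight 1/1152
  (U=0, Z=1, W=2, X=1, Y=1) weight 1/1152
  (U=0, Z=1, W=2, X=1, Y=2) weight 1/1152
  (U=0, Z=1, W=2, X=2, Y=0) weight 1/2304
  (U=0, Z=1, W=2, X=2, Y=1) weight 1/2304
  (U=1, Z=1, W=3, X=0, Y=0) weight 1/384
  … 99 more
Group by W:
  weight(W=2) = 1/32
  weight(W=3) = 3/16
Total weight = 1/32 + 3/16 = 7/32
P(W=2 | obs) = 1/32 / 7/32 = 1/7
P(W=3 | obs) = 3/16 / 7/32 = 6/7

P(W = 3 | obs) = 6/7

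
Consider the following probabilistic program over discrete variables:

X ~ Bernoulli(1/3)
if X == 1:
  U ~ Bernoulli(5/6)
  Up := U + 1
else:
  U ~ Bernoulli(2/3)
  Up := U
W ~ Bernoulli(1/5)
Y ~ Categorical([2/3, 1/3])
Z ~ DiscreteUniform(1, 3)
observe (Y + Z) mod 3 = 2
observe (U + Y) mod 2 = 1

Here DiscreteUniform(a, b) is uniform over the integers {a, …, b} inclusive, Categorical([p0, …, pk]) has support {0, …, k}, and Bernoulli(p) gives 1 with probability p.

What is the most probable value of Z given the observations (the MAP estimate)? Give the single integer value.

Enumerate traces; 8 have nonzero weight after conditioning:
  (X=0, U=0, W=0, Y=1, Z=1) weight 8/405
  (X=0, U=0, W=1, Y=1, Z=1) weight 2/405
  (X=0, U=1, W=0, Y=0, Z=2) weight 32/405
  (X=0, U=1, W=1, Y=0, Z=2) weight 8/405
  (X=1, U=0, W=0, Y=1, Z=1) weight 2/405
  (X=1, U=0, W=1, Y=1, Z=1) weight 1/810
  (X=1, U=1, W=0, Y=0, Z=2) weight 4/81
  (X=1, U=1, W=1, Y=0, Z=2) weight 1/81
Group by Z:
  weight(Z=1) = 5/162
  weight(Z=2) = 13/81
Total weight = 5/162 + 13/81 = 31/162
P(Z=1 | obs) = 5/162 / 31/162 = 5/31
P(Z=2 | obs) = 13/81 / 31/162 = 26/31
argmax = 2

argmax_v P(Z = v | obs) = 2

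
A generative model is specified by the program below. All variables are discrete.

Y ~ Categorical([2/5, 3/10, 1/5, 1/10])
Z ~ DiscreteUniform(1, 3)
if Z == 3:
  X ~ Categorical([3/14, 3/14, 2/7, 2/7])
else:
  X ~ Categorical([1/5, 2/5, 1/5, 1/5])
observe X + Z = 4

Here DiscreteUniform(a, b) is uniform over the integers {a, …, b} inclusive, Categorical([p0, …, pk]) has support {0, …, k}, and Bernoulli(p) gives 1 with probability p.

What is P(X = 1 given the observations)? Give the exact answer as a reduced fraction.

Enumerate traces; 12 have nonzero weight after conditioning:
  (Y=0, Z=1, X=3) weight 2/75
  (Y=0, Z=2, X=2) weight 2/75
  (Y=0, Z=3, X=1) weight 1/35
  (Y=1, Z=1, X=3) weight 1/50
  (Y=1, Z=2, X=2) weight 1/50
  (Y=1, Z=3, X=1) weight 3/140
  (Y=2, Z=1, X=3) weight 1/75
  (Y=2, Z=2, X=2) weight 1/75
  … 4 more
Group by X:
  weight(X=1) = 1/14
  weight(X=2) = 1/15
  weight(X=3) = 1/15
Total weight = 1/14 + 1/15 + 1/15 = 43/210
P(X=1 | obs) = 1/14 / 43/210 = 15/43
P(X=2 | obs) = 1/15 / 43/210 = 14/43
P(X=3 | obs) = 1/15 / 43/210 = 14/43

P(X = 1 | obs) = 15/43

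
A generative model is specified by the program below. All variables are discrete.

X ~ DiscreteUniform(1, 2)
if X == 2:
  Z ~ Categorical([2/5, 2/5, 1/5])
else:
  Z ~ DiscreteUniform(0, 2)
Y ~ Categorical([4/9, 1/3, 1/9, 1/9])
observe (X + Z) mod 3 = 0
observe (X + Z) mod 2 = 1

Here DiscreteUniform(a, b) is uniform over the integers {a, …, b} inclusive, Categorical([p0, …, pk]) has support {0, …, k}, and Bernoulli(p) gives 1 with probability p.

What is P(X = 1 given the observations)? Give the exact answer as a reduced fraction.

P(X = 1 | obs) = 5/11

Enumerate traces; 8 have nonzero weight after conditioning:
  (X=1, Z=2, Y=0) weight 2/27
  (X=1, Z=2, Y=1) weight 1/18
  (X=1, Z=2, Y=2) weight 1/54
  (X=1, Z=2, Y=3) weight 1/54
  (X=2, Z=1, Y=0) weight 4/45
  (X=2, Z=1, Y=1) weight 1/15
  (X=2, Z=1, Y=2) weight 1/45
  (X=2, Z=1, Y=3) weight 1/45
Group by X:
  weight(X=1) = 1/6
  weight(X=2) = 1/5
Total weight = 1/6 + 1/5 = 11/30
P(X=1 | obs) = 1/6 / 11/30 = 5/11
P(X=2 | obs) = 1/5 / 11/30 = 6/11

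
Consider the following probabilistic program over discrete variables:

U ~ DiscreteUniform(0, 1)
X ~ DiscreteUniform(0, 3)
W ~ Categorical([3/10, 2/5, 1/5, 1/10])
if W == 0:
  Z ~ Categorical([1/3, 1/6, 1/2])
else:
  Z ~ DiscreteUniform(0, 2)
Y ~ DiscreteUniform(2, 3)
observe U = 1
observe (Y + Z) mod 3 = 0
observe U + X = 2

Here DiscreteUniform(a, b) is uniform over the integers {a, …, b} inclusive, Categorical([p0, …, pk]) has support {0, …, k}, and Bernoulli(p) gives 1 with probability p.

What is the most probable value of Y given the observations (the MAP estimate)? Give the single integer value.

argmax_v P(Y = v | obs) = 3

Enumerate traces; 8 have nonzero weight after conditioning:
  (U=1, X=1, W=0, Z=0, Y=3) weight 1/160
  (U=1, X=1, W=0, Z=1, Y=2) weight 1/320
  (U=1, X=1, W=1, Z=0, Y=3) weight 1/120
  (U=1, X=1, W=1, Z=1, Y=2) weight 1/120
  (U=1, X=1, W=2, Z=0, Y=3) weight 1/240
  (U=1, X=1, W=2, Z=1, Y=2) weight 1/240
  (U=1, X=1, W=3, Z=0, Y=3) weight 1/480
  (U=1, X=1, W=3, Z=1, Y=2) weight 1/480
Group by Y:
  weight(Y=2) = 17/960
  weight(Y=3) = 1/48
Total weight = 17/960 + 1/48 = 37/960
P(Y=2 | obs) = 17/960 / 37/960 = 17/37
P(Y=3 | obs) = 1/48 / 37/960 = 20/37
argmax = 3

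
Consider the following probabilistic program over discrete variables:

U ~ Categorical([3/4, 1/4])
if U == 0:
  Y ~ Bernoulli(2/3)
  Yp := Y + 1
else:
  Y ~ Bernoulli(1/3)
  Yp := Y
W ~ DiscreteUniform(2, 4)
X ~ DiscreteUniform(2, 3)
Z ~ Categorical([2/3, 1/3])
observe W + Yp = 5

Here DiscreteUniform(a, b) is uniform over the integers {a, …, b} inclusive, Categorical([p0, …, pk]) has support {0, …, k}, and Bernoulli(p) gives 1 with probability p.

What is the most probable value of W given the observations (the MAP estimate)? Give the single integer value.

argmax_v P(W = v | obs) = 3

Enumerate traces; 12 have nonzero weight after conditioning:
  (U=0, Y=0, W=4, X=2, Z=0) weight 1/36
  (U=0, Y=0, W=4, X=2, Z=1) weight 1/72
  (U=0, Y=0, W=4, X=3, Z=0) weight 1/36
  (U=0, Y=0, W=4, X=3, Z=1) weight 1/72
  (U=0, Y=1, W=3, X=2, Z=0) weight 1/18
  (U=0, Y=1, W=3, X=2, Z=1) weight 1/36
  (U=0, Y=1, W=3, X=3, Z=0) weight 1/18
  (U=0, Y=1, W=3, X=3, Z=1) weight 1/36
  … 4 more
Group by W:
  weight(W=3) = 1/6
  weight(W=4) = 1/9
Total weight = 1/6 + 1/9 = 5/18
P(W=3 | obs) = 1/6 / 5/18 = 3/5
P(W=4 | obs) = 1/9 / 5/18 = 2/5
argmax = 3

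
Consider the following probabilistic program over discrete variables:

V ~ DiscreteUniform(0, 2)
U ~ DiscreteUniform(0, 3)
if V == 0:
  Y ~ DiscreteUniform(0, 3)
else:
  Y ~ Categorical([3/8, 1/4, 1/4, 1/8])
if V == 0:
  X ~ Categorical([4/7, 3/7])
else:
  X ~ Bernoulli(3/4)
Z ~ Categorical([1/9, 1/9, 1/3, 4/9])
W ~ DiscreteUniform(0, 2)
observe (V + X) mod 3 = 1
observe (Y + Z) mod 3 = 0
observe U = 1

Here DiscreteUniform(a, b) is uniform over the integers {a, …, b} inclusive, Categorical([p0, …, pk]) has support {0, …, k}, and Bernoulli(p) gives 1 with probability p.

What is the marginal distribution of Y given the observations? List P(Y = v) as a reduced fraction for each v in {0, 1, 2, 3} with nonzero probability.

P(Y=0) = 225/532, P(Y=1) = 3/14, P(Y=2) = 1/14, P(Y=3) = 155/532

Enumerate traces; 36 have nonzero weight after conditioning:
  (V=0, U=1, Y=0, X=1, Z=0, W=0) weight 1/3024
  (V=0, U=1, Y=0, X=1, Z=0, W=1) weight 1/3024
  (V=0, U=1, Y=0, X=1, Z=0, W=2) weight 1/3024
  (V=0, U=1, Y=0, X=1, Z=3, W=0) weight 1/756
  (V=0, U=1, Y=0, X=1, Z=3, W=1) weight 1/756
  (V=0, U=1, Y=0, X=1, Z=3, W=2) weight 1/756
  (V=0, U=1, Y=1, X=1, Z=2, W=0) weight 1/1008
  (V=0, U=1, Y=1, X=1, Z=2, W=1) weight 1/1008
  (V=0, U=1, Y=2, X=1, Z=1, W=0) weight 1/3024
  (V=0, U=1, Y=3, X=1, Z=0, W=0) weight 1/3024
  … 26 more
Group by Y:
  weight(Y=0) = 25/2688
  weight(Y=1) = 19/4032
  weight(Y=2) = 19/12096
  weight(Y=3) = 155/24192
Total weight = 25/2688 + 19/4032 + 19/12096 + 155/24192 = 19/864
P(Y=0 | obs) = 25/2688 / 19/864 = 225/532
P(Y=1 | obs) = 19/4032 / 19/864 = 3/14
P(Y=2 | obs) = 19/12096 / 19/864 = 1/14
P(Y=3 | obs) = 155/24192 / 19/864 = 155/532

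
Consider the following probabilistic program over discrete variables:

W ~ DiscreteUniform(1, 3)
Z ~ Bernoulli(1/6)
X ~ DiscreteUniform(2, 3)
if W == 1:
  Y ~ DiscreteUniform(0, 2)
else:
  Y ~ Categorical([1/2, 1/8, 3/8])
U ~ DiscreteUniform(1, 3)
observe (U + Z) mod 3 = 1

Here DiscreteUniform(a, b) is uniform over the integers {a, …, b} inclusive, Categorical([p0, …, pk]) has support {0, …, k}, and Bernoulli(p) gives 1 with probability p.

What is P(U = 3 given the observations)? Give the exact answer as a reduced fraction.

P(U = 3 | obs) = 1/6

Enumerate traces; 36 have nonzero weight after conditioning:
  (W=1, Z=0, X=2, Y=0, U=1) weight 5/324
  (W=1, Z=0, X=2, Y=1, U=1) weight 5/324
  (W=1, Z=0, X=2, Y=2, U=1) weight 5/324
  (W=1, Z=0, X=3, Y=0, U=1) weight 5/324
  (W=1, Z=0, X=3, Y=1, U=1) weight 5/324
  (W=1, Z=0, X=3, Y=2, U=1) weight 5/324
  (W=1, Z=1, X=2, Y=0, U=3) weight 1/324
  (W=1, Z=1, X=2, Y=1, U=3) weight 1/324
  … 28 more
Group by U:
  weight(U=1) = 5/18
  weight(U=3) = 1/18
Total weight = 5/18 + 1/18 = 1/3
P(U=1 | obs) = 5/18 / 1/3 = 5/6
P(U=3 | obs) = 1/18 / 1/3 = 1/6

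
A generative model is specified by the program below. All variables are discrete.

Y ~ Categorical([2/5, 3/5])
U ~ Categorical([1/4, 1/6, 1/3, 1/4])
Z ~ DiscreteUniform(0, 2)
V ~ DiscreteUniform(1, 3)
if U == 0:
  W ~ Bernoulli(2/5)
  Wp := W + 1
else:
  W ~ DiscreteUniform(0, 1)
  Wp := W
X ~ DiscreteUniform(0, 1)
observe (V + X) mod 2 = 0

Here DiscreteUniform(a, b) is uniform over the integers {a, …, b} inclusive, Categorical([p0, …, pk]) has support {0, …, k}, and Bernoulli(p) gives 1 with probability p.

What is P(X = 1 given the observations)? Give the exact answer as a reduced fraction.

Enumerate traces; 144 have nonzero weight after conditioning:
  (Y=0, U=0, Z=0, V=1, W=0, X=1) weight 1/300
  (Y=0, U=0, Z=0, V=1, W=1, X=1) weight 1/450
  (Y=0, U=0, Z=0, V=2, W=0, X=0) weight 1/300
  (Y=0, U=0, Z=0, V=2, W=1, X=0) weight 1/450
  (Y=0, U=0, Z=0, V=3, W=0, X=1) weight 1/300
  (Y=0, U=0, Z=0, V=3, W=1, X=1) weight 1/450
  (Y=0, U=0, Z=1, V=1, W=0, X=1) weight 1/300
  (Y=0, U=0, Z=1, V=1, W=1, X=1) weight 1/450
  … 136 more
Group by X:
  weight(X=0) = 1/6
  weight(X=1) = 1/3
Total weight = 1/6 + 1/3 = 1/2
P(X=0 | obs) = 1/6 / 1/2 = 1/3
P(X=1 | obs) = 1/3 / 1/2 = 2/3

P(X = 1 | obs) = 2/3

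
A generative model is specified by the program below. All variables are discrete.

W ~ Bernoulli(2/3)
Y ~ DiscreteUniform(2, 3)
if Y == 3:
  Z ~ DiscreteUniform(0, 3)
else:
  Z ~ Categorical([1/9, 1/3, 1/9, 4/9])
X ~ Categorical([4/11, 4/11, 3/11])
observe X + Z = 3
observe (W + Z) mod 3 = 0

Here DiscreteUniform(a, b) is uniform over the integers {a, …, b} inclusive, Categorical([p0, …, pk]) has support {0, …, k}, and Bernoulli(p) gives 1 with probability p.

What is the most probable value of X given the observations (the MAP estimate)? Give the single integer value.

Enumerate traces; 4 have nonzero weight after conditioning:
  (W=0, Y=2, Z=3, X=0) weight 8/297
  (W=0, Y=3, Z=3, X=0) weight 1/66
  (W=1, Y=2, Z=2, X=1) weight 4/297
  (W=1, Y=3, Z=2, X=1) weight 1/33
Group by X:
  weight(X=0) = 25/594
  weight(X=1) = 13/297
Total weight = 25/594 + 13/297 = 17/198
P(X=0 | obs) = 25/594 / 17/198 = 25/51
P(X=1 | obs) = 13/297 / 17/198 = 26/51
argmax = 1

argmax_v P(X = v | obs) = 1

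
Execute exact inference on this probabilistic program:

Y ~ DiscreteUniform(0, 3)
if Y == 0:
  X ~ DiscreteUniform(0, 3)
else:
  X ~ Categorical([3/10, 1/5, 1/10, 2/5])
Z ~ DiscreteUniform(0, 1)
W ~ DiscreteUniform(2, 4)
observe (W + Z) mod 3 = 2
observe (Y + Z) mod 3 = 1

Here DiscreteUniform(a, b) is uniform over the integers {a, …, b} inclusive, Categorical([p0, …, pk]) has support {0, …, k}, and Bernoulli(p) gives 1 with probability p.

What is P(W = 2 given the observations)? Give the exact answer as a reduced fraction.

P(W = 2 | obs) = 1/3

Enumerate traces; 12 have nonzero weight after conditioning:
  (Y=0, X=0, Z=1, W=4) weight 1/96
  (Y=0, X=1, Z=1, W=4) weight 1/96
  (Y=0, X=2, Z=1, W=4) weight 1/96
  (Y=0, X=3, Z=1, W=4) weight 1/96
  (Y=1, X=0, Z=0, W=2) weight 1/80
  (Y=1, X=1, Z=0, W=2) weight 1/120
  (Y=1, X=2, Z=0, W=2) weight 1/240
  (Y=1, X=3, Z=0, W=2) weight 1/60
  … 4 more
Group by W:
  weight(W=2) = 1/24
  weight(W=4) = 1/12
Total weight = 1/24 + 1/12 = 1/8
P(W=2 | obs) = 1/24 / 1/8 = 1/3
P(W=4 | obs) = 1/12 / 1/8 = 2/3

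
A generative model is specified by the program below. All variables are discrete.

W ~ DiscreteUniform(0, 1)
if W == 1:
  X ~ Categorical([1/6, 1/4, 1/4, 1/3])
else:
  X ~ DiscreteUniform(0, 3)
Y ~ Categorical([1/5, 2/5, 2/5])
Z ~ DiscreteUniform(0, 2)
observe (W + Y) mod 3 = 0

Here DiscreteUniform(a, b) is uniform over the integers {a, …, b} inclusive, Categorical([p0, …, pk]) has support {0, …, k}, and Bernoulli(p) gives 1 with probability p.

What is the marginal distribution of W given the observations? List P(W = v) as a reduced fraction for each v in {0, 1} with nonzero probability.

Enumerate traces; 24 have nonzero weight after conditioning:
  (W=0, X=0, Y=0, Z=0) weight 1/120
  (W=0, X=0, Y=0, Z=1) weight 1/120
  (W=0, X=0, Y=0, Z=2) weight 1/120
  (W=0, X=1, Y=0, Z=0) weight 1/120
  (W=0, X=1, Y=0, Z=1) weight 1/120
  (W=0, X=1, Y=0, Z=2) weight 1/120
  (W=0, X=2, Y=0, Z=0) weight 1/120
  (W=0, X=2, Y=0, Z=1) weight 1/120
  (W=1, X=0, Y=2, Z=0) weight 1/90
  … 15 more
Group by W:
  weight(W=0) = 1/10
  weight(W=1) = 1/5
Total weight = 1/10 + 1/5 = 3/10
P(W=0 | obs) = 1/10 / 3/10 = 1/3
P(W=1 | obs) = 1/5 / 3/10 = 2/3

P(W=0) = 1/3, P(W=1) = 2/3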